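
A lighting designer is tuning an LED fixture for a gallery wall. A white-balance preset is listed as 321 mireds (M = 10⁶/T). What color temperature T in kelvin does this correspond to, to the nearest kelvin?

3115 K

T = 10⁶ / 321 = 3115.26 K → 3115 K.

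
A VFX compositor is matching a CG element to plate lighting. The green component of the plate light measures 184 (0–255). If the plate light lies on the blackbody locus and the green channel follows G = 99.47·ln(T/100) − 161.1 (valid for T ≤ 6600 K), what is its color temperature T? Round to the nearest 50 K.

3200 K

ln t = (184 + 161.1) / 99.47 = 3.4694.
t = e^3.4694 = 32.117.
T = 100·t = 3212 K → 3200 K to the nearest 50 K.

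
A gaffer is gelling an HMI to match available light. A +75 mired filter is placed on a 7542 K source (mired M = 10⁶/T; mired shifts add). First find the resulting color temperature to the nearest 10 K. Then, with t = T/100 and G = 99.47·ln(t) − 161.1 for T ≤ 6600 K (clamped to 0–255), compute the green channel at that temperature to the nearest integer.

224

M_in = 10⁶/7542 = 132.59; M_out = 132.59 + (+75) = 207.59.
T_out = 10⁶/207.59 = 4817.2 K → 4820 K; t = 48.2.
G = 99.47·ln 48.2 − 161.1 = 99.47·3.8754 − 161.1 = 224.382.
Rounded: 224.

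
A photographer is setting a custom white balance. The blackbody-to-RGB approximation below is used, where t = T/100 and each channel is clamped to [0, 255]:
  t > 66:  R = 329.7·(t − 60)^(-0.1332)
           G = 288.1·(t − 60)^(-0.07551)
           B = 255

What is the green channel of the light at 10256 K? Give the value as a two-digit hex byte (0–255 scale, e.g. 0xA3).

0xD9

t = 10256/100 = 102.56; the t > 66 branch applies.
G = 288.1·(102.56 − 60)^(-0.07551) = 288.1·42.56^(-0.07551) = 288.1·0.75335 = 217.039.
Rounded: 217; in hex, 0xD9.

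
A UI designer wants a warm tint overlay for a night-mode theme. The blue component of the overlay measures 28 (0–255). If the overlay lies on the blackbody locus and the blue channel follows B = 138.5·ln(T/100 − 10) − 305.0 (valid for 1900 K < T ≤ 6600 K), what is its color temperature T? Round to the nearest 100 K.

2100 K

ln(t − 10) = (28 + 305.0) / 138.5 = 2.4043.
t − 10 = e^2.4043 = 11.071, so t = 21.071.
T = 100·t = 2107 K → 2100 K to the nearest 100 K.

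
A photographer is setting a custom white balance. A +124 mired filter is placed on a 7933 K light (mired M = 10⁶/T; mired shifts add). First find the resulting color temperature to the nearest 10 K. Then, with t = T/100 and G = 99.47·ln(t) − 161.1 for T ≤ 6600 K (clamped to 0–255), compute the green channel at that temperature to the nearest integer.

M_in = 10⁶/7933 = 126.06; M_out = 126.06 + (+124) = 250.06.
T_out = 10⁶/250.06 = 3999.1 K → 4000 K; t = 40.
G = 99.47·ln 40 − 161.1 = 99.47·3.6889 − 161.1 = 205.833.
Rounded: 206.

206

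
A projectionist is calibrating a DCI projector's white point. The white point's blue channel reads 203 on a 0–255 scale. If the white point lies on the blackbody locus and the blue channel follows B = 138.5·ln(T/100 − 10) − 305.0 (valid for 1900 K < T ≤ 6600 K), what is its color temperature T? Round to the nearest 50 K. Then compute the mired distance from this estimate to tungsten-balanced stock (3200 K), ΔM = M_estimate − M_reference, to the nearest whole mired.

ln(t − 10) = (203 + 305.0) / 138.5 = 3.6679.
t − 10 = e^3.6679 = 39.168, so t = 49.168.
T = 100·t = 4917 K → 4900 K to the nearest 50 K.
M_estimate = 10⁶/4900 = 204.08; M_reference = 10⁶/3200 = 312.50.
ΔM = 204.08 − 312.50 = -108.42 → -108 mireds.

-108 mireds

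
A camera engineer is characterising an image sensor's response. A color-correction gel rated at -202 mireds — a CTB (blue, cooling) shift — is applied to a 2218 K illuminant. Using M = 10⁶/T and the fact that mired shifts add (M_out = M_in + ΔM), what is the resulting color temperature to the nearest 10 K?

4020 K

M_in = 10⁶/2218 = 450.86 mireds.
M_out = 450.86 + (-202) = 248.86 mireds.
T_out = 10⁶/248.86 = 4018.4 K → 4020 K.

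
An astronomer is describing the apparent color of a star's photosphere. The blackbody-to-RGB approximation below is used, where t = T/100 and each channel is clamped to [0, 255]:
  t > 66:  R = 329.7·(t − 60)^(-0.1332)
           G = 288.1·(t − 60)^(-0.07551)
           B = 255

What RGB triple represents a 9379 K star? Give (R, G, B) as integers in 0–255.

(206, 221, 255)

t = 9379/100 = 93.79; the t > 66 branch applies.
R = 329.7·(93.79 − 60)^(-0.1332) = 329.7·33.79^(-0.1332) = 329.7·0.62570 = 206.293.
G = 288.1·(93.79 − 60)^(-0.07551) = 288.1·33.79^(-0.07551) = 288.1·0.76659 = 220.854.
B = 255 by definition for t > 66.
Rounded: (206, 221, 255).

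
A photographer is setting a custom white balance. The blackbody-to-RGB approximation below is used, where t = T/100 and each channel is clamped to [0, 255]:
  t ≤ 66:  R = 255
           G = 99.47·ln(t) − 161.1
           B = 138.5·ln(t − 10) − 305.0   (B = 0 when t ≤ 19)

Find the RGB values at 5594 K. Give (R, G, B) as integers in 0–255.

t = 5594/100 = 55.94; the t ≤ 66 branch applies.
R = 255 by definition for t ≤ 66.
G = 99.47·ln 55.94 − 161.1 = 99.47·4.0243 − 161.1 = 239.195.
B = 138.5·ln(55.94 − 10) − 305.0 = 138.5·ln 45.94 − 305.0 = 138.5·3.8273 − 305.0 = 225.086.
Rounded: (255, 239, 225).

(255, 239, 225)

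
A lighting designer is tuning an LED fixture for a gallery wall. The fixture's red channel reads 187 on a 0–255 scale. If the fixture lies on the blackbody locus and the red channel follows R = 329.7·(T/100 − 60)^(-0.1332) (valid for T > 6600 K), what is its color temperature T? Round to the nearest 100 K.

(t − 60)^(-0.1332) = 187/329.7 = 0.56718.
t − 60 = 0.56718^(1/-0.1332) = 0.56718^(-7.508) = 70.620, so t = 130.620.
T = 100·t = 13062 K → 13100 K to the nearest 100 K.

13100 K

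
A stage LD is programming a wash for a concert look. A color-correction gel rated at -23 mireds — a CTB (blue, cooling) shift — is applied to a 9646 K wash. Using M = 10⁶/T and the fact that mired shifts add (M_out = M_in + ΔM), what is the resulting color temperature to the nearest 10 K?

M_in = 10⁶/9646 = 103.67 mireds.
M_out = 103.67 + (-23) = 80.67 mireds.
T_out = 10⁶/80.67 = 12396.2 K → 12400 K.

12400 K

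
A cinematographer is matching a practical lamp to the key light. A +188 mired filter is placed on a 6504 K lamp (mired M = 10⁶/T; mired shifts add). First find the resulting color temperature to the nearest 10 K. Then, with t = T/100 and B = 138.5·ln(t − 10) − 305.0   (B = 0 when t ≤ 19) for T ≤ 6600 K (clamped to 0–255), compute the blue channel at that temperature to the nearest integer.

105

M_in = 10⁶/6504 = 153.75; M_out = 153.75 + (+188) = 341.75.
T_out = 10⁶/341.75 = 2926.1 K → 2930 K; t = 29.3.
B = 138.5·ln(29.3 − 10) − 305.0 = 138.5·ln 19.3 − 305.0 = 138.5·2.9601 − 305.0 = 104.975.
Rounded: 105.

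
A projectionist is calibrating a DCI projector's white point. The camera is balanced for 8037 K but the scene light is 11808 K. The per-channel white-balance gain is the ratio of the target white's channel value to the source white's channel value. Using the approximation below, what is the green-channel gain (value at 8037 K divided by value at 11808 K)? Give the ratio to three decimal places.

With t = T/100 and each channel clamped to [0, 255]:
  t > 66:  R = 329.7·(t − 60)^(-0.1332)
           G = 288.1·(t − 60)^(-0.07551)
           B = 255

At 11808 K (t = 118.08):
  G = 288.1·(118.08 − 60)^(-0.07551) = 288.1·58.08^(-0.07551) = 288.1·0.73587 = 212.003.
At 8037 K (t = 80.37):
  G = 288.1·(80.37 − 60)^(-0.07551) = 288.1·20.37^(-0.07551) = 288.1·0.79645 = 229.457.
Gain = 229.457 / 212.003 = 1.0823 → 1.082.

1.082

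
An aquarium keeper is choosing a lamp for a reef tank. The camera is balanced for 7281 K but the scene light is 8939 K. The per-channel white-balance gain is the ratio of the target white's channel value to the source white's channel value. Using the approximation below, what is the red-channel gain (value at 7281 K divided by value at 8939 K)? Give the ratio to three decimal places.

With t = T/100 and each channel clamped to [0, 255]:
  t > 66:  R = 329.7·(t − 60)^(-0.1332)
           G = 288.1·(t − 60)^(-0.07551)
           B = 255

1.117

At 8939 K (t = 89.39):
  R = 329.7·(89.39 − 60)^(-0.1332) = 329.7·29.39^(-0.1332) = 329.7·0.63743 = 210.162.
At 7281 K (t = 72.81):
  R = 329.7·(72.81 − 60)^(-0.1332) = 329.7·12.81^(-0.1332) = 329.7·0.71199 = 234.743.
Gain = 234.743 / 210.162 = 1.1170 → 1.117.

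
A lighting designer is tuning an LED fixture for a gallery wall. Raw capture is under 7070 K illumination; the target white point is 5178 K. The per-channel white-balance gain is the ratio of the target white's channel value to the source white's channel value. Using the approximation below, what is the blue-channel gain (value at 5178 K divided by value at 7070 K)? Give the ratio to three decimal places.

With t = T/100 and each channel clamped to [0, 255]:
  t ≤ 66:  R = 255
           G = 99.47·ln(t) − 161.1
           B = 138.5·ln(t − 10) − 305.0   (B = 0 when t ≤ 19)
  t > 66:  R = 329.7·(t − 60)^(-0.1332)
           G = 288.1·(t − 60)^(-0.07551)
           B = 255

At 7070 K (t = 70.7):
  B = 255 by definition for t > 66.
At 5178 K (t = 51.78):
  B = 138.5·ln(51.78 − 10) − 305.0 = 138.5·ln 41.78 − 305.0 = 138.5·3.7324 − 305.0 = 211.940.
Gain = 211.940 / 255.000 = 0.8311 → 0.831.

0.831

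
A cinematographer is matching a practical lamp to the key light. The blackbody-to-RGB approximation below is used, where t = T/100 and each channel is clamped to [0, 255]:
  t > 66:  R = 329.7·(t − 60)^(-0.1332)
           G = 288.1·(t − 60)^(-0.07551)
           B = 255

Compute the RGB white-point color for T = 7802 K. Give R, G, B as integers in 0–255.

R=224, G=232, B=255

t = 7802/100 = 78.02; the t > 66 branch applies.
R = 329.7·(78.02 − 60)^(-0.1332) = 329.7·18.02^(-0.1332) = 329.7·0.68035 = 224.312.
G = 288.1·(78.02 − 60)^(-0.07551) = 288.1·18.02^(-0.07551) = 288.1·0.80386 = 231.591.
B = 255 by definition for t > 66.
Rounded: (224, 232, 255).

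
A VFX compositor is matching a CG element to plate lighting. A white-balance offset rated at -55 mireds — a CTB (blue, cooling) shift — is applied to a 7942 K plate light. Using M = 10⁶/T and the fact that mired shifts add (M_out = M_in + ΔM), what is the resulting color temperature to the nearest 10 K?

M_in = 10⁶/7942 = 125.91 mireds.
M_out = 125.91 + (-55) = 70.91 mireds.
T_out = 10⁶/70.91 = 14101.8 K → 14100 K.

14100 K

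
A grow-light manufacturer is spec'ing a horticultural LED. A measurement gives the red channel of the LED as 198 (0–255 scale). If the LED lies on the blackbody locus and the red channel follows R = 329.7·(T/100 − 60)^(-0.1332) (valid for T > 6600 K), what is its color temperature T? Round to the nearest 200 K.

10600 K

(t − 60)^(-0.1332) = 198/329.7 = 0.60055.
t − 60 = 0.60055^(1/-0.1332) = 0.60055^(-7.508) = 45.980, so t = 105.980.
T = 100·t = 10598 K → 10600 K to the nearest 200 K.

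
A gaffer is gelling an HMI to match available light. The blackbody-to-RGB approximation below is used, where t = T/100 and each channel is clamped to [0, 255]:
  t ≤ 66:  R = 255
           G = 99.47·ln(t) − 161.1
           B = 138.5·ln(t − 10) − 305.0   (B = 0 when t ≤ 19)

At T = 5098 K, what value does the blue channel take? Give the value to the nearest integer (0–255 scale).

t = 5098/100 = 50.98; the t ≤ 66 branch applies.
B = 138.5·ln(50.98 − 10) − 305.0 = 138.5·ln 40.98 − 305.0 = 138.5·3.7131 − 305.0 = 209.262.
Rounded: 209.

209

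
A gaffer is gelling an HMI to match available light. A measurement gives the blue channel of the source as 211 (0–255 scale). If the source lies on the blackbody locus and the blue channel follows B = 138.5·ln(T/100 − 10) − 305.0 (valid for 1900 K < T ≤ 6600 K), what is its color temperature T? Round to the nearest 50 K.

ln(t − 10) = (211 + 305.0) / 138.5 = 3.7256.
t − 10 = e^3.7256 = 41.497, so t = 51.497.
T = 100·t = 5150 K → 5150 K to the nearest 50 K.

5150 K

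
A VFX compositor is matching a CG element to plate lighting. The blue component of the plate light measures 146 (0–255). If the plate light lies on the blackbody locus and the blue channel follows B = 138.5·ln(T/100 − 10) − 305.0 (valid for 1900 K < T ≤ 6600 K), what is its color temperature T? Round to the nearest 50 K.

ln(t − 10) = (146 + 305.0) / 138.5 = 3.2563.
t − 10 = e^3.2563 = 25.954, so t = 35.954.
T = 100·t = 3595 K → 3600 K to the nearest 50 K.

3600 K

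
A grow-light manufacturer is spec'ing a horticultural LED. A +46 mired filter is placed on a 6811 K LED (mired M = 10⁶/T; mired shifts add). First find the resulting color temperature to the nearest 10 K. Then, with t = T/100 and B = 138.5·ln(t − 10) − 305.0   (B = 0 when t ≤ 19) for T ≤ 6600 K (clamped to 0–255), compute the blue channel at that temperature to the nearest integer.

M_in = 10⁶/6811 = 146.82; M_out = 146.82 + (+46) = 192.82.
T_out = 10⁶/192.82 = 5186.1 K → 5190 K; t = 51.9.
B = 138.5·ln(51.9 − 10) − 305.0 = 138.5·ln 41.9 − 305.0 = 138.5·3.7353 − 305.0 = 212.337.
Rounded: 212.

212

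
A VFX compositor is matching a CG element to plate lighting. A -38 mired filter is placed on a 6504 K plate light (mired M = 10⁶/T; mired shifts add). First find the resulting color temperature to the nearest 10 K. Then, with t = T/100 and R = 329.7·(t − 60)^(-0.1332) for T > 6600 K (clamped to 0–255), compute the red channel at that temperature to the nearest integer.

213

M_in = 10⁶/6504 = 153.75; M_out = 153.75 + (-38) = 115.75.
T_out = 10⁶/115.75 = 8639.2 K → 8640 K; t = 86.4.
R = 329.7·(86.4 − 60)^(-0.1332) = 329.7·26.4^(-0.1332) = 329.7·0.64661 = 213.187.
Rounded: 213.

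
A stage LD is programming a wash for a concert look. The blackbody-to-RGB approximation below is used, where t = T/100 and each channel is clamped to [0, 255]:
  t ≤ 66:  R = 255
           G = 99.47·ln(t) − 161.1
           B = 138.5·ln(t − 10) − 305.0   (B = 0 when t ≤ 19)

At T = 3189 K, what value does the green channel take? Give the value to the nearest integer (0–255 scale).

t = 3189/100 = 31.89; the t ≤ 66 branch applies.
G = 99.47·ln 31.89 − 161.1 = 99.47·3.4623 − 161.1 = 183.294.
Rounded: 183.

183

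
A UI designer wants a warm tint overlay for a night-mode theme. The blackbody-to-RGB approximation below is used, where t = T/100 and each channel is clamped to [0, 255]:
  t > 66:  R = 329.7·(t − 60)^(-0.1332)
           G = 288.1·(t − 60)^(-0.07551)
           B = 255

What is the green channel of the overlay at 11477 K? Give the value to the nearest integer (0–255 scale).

213

t = 11477/100 = 114.77; the t > 66 branch applies.
G = 288.1·(114.77 − 60)^(-0.07551) = 288.1·54.77^(-0.07551) = 288.1·0.73913 = 212.944.
Rounded: 213.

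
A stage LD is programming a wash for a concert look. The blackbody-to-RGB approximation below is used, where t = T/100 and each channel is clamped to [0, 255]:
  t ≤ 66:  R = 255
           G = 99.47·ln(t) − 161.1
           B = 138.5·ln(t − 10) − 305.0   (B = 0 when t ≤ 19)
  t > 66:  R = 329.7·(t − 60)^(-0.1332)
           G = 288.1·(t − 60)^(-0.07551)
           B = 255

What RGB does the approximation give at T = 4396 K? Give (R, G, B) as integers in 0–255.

(255, 215, 183)

t = 4396/100 = 43.96; the t ≤ 66 branch applies.
R = 255 by definition for t ≤ 66.
G = 99.47·ln 43.96 − 161.1 = 99.47·3.7833 − 161.1 = 215.223.
B = 138.5·ln(43.96 − 10) − 305.0 = 138.5·ln 33.96 − 305.0 = 138.5·3.5252 − 305.0 = 183.238.
Rounded: (255, 215, 183).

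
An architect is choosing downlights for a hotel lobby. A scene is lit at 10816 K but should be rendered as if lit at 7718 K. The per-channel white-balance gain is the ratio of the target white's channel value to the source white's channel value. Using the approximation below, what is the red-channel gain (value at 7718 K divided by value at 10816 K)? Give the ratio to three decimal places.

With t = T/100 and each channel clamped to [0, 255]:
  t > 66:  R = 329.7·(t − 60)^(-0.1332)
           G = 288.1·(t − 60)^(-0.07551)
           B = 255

At 10816 K (t = 108.16):
  R = 329.7·(108.16 − 60)^(-0.1332) = 329.7·48.16^(-0.1332) = 329.7·0.59685 = 196.782.
At 7718 K (t = 77.18):
  R = 329.7·(77.18 − 60)^(-0.1332) = 329.7·17.18^(-0.1332) = 329.7·0.68469 = 225.743.
Gain = 225.743 / 196.782 = 1.1472 → 1.147.

1.147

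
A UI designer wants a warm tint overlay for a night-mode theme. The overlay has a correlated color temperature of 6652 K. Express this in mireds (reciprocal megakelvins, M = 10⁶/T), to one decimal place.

M = 10⁶ / 6652 = 150.331 → 150.3 mireds.

150.3 mireds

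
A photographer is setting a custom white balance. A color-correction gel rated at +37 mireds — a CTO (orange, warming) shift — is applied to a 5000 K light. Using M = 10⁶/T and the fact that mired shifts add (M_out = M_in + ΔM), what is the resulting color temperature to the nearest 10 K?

4220 K

M_in = 10⁶/5000 = 200.00 mireds.
M_out = 200.00 + (+37) = 237.00 mireds.
T_out = 10⁶/237.00 = 4219.4 K → 4220 K.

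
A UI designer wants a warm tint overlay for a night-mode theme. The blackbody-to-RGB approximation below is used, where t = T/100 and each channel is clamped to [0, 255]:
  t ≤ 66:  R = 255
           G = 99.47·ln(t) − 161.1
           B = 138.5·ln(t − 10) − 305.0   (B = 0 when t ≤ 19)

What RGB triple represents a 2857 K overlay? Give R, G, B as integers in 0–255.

R=255, G=172, B=100

t = 2857/100 = 28.57; the t ≤ 66 branch applies.
R = 255 by definition for t ≤ 66.
G = 99.47·ln 28.57 − 161.1 = 99.47·3.3524 − 161.1 = 172.359.
B = 138.5·ln(28.57 − 10) − 305.0 = 138.5·ln 18.57 − 305.0 = 138.5·2.9215 − 305.0 = 99.634.
Rounded: (255, 172, 100).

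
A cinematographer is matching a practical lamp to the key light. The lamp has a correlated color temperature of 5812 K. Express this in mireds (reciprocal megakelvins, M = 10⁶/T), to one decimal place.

172.1 mireds

M = 10⁶ / 5812 = 172.058 → 172.1 mireds.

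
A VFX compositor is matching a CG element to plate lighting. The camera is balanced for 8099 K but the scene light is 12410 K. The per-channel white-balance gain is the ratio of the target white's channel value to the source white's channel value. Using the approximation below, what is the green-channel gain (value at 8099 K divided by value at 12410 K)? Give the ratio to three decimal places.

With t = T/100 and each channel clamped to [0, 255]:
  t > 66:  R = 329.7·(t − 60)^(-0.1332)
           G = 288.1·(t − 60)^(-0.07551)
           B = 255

At 12410 K (t = 124.1):
  G = 288.1·(124.1 − 60)^(-0.07551) = 288.1·64.1^(-0.07551) = 288.1·0.73041 = 210.430.
At 8099 K (t = 80.99):
  G = 288.1·(80.99 − 60)^(-0.07551) = 288.1·20.99^(-0.07551) = 288.1·0.79465 = 228.938.
Gain = 228.938 / 210.430 = 1.0880 → 1.088.

1.088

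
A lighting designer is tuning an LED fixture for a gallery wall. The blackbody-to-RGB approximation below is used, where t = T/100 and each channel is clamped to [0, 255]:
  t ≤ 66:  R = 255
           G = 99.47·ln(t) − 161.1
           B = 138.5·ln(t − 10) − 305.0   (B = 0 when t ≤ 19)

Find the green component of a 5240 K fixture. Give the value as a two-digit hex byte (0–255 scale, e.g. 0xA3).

t = 5240/100 = 52.4; the t ≤ 66 branch applies.
G = 99.47·ln 52.4 − 161.1 = 99.47·3.9589 − 161.1 = 232.692.
Rounded: 233; in hex, 0xE9.

0xE9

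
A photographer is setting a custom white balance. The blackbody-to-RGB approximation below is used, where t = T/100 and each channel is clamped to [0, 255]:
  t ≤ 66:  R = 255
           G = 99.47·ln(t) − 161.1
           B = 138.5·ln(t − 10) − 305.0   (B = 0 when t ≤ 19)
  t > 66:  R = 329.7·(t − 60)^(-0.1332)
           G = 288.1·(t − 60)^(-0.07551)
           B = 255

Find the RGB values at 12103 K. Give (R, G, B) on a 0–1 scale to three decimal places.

t = 12103/100 = 121.03; the t > 66 branch applies.
R = 329.7·(121.03 − 60)^(-0.1332) = 329.7·61.03^(-0.1332) = 329.7·0.57832 = 190.671.
G = 288.1·(121.03 − 60)^(-0.07551) = 288.1·61.03^(-0.07551) = 288.1·0.73312 = 211.211.
B = 255 by definition for t > 66.
Dividing each by 255: (0.7477, 0.8283, 1.0000) → (0.748, 0.828, 1.000).

(0.748, 0.828, 1.000)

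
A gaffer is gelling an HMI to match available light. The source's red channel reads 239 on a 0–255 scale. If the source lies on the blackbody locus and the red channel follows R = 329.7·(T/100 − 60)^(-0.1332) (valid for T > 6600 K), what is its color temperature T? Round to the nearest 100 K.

(t − 60)^(-0.1332) = 239/329.7 = 0.72490.
t − 60 = 0.72490^(1/-0.1332) = 0.72490^(-7.508) = 11.193, so t = 71.193.
T = 100·t = 7119 K → 7100 K to the nearest 100 K.

7100 K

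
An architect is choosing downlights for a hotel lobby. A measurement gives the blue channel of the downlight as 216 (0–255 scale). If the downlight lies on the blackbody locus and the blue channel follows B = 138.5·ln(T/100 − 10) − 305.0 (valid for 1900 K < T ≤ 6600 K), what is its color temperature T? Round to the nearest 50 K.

ln(t − 10) = (216 + 305.0) / 138.5 = 3.7617.
t − 10 = e^3.7617 = 43.023, so t = 53.023.
T = 100·t = 5302 K → 5300 K to the nearest 50 K.

5300 K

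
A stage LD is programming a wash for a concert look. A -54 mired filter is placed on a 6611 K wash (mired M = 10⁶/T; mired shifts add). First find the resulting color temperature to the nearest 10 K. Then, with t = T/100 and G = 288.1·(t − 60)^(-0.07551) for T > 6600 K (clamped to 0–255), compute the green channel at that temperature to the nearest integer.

M_in = 10⁶/6611 = 151.26; M_out = 151.26 + (-54) = 97.26.
T_out = 10⁶/97.26 = 10281.4 K → 10280 K; t = 102.8.
G = 288.1·(102.8 − 60)^(-0.07551) = 288.1·42.8^(-0.07551) = 288.1·0.75303 = 216.947.
Rounded: 217.

217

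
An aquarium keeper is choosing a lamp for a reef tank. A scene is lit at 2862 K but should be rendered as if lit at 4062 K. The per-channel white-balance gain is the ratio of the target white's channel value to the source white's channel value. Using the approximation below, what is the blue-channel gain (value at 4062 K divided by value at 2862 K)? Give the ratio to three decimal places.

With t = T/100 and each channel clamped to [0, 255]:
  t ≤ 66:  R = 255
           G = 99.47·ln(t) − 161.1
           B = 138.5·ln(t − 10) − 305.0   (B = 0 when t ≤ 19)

1.689

At 2862 K (t = 28.62):
  B = 138.5·ln(28.62 − 10) − 305.0 = 138.5·ln 18.62 − 305.0 = 138.5·2.9242 − 305.0 = 100.007.
At 4062 K (t = 40.62):
  B = 138.5·ln(40.62 − 10) − 305.0 = 138.5·ln 30.62 − 305.0 = 138.5·3.4217 − 305.0 = 168.899.
Gain = 168.899 / 100.007 = 1.6889 → 1.689.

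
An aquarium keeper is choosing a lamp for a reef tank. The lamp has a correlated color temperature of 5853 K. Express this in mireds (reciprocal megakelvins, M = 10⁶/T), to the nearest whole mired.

171 mireds

M = 10⁶ / 5853 = 170.853 → 171 mireds.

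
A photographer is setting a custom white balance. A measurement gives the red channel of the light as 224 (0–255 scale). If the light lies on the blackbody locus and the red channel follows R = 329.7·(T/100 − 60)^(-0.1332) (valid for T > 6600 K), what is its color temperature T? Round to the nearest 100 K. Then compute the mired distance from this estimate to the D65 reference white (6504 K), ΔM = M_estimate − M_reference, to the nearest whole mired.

(t − 60)^(-0.1332) = 224/329.7 = 0.67941.
t − 60 = 0.67941^(1/-0.1332) = 0.67941^(-7.508) = 18.209, so t = 78.209.
T = 100·t = 7821 K → 7800 K to the nearest 100 K.
M_estimate = 10⁶/7800 = 128.21; M_reference = 10⁶/6504 = 153.75.
ΔM = 128.21 − 153.75 = -25.55 → -26 mireds.

-26 mireds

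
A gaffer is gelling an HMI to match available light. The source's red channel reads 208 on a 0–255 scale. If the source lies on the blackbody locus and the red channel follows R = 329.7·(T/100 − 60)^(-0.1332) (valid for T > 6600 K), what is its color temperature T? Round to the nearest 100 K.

9200 K

(t − 60)^(-0.1332) = 208/329.7 = 0.63088.
t − 60 = 0.63088^(1/-0.1332) = 0.63088^(-7.508) = 31.763, so t = 91.763.
T = 100·t = 9176 K → 9200 K to the nearest 100 K.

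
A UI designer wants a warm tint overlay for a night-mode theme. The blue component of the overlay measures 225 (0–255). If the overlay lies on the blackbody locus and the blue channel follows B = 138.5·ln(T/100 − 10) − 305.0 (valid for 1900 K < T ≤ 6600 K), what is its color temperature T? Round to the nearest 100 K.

5600 K

ln(t − 10) = (225 + 305.0) / 138.5 = 3.8267.
t − 10 = e^3.8267 = 45.911, so t = 55.911.
T = 100·t = 5591 K → 5600 K to the nearest 100 K.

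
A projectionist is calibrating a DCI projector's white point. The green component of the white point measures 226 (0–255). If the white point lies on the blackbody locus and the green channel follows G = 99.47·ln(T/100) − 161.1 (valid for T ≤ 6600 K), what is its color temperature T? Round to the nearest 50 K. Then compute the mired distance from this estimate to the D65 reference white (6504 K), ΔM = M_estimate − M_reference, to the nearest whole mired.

ln t = (226 + 161.1) / 99.47 = 3.8916.
t = e^3.8916 = 48.990.
T = 100·t = 4899 K → 4900 K to the nearest 50 K.
M_estimate = 10⁶/4900 = 204.08; M_reference = 10⁶/6504 = 153.75.
ΔM = 204.08 − 153.75 = 50.33 → +50 mireds.

+50 mireds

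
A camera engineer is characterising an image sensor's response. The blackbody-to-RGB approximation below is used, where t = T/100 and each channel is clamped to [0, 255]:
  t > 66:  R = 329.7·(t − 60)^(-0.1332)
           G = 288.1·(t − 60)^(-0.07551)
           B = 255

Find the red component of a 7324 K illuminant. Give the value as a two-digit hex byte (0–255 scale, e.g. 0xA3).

0xEA

t = 7324/100 = 73.24; the t > 66 branch applies.
R = 329.7·(73.24 − 60)^(-0.1332) = 329.7·13.24^(-0.1332) = 329.7·0.70887 = 233.713.
Rounded: 234; in hex, 0xEA.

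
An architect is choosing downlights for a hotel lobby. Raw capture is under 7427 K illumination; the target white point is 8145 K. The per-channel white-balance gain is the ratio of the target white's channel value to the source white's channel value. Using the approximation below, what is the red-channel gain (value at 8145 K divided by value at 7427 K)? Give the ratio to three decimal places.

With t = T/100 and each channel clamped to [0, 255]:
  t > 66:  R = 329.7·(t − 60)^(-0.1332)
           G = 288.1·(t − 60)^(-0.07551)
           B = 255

0.947

At 7427 K (t = 74.27):
  R = 329.7·(74.27 − 60)^(-0.1332) = 329.7·14.27^(-0.1332) = 329.7·0.70183 = 231.393.
At 8145 K (t = 81.45):
  R = 329.7·(81.45 − 60)^(-0.1332) = 329.7·21.45^(-0.1332) = 329.7·0.66474 = 219.166.
Gain = 219.166 / 231.393 = 0.9472 → 0.947.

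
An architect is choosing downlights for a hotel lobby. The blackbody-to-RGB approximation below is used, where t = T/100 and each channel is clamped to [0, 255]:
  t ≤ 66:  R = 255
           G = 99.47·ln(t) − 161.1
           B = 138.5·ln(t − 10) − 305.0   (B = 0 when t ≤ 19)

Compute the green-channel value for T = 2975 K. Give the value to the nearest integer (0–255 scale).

176

t = 2975/100 = 29.75; the t ≤ 66 branch applies.
G = 99.47·ln 29.75 − 161.1 = 99.47·3.3928 − 161.1 = 176.385.
Rounded: 176.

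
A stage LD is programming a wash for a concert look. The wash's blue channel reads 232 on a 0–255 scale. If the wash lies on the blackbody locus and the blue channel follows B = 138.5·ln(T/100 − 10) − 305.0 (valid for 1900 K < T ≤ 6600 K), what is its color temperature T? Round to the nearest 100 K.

5800 K

ln(t − 10) = (232 + 305.0) / 138.5 = 3.8773.
t − 10 = e^3.8773 = 48.292, so t = 58.292.
T = 100·t = 5829 K → 5800 K to the nearest 100 K.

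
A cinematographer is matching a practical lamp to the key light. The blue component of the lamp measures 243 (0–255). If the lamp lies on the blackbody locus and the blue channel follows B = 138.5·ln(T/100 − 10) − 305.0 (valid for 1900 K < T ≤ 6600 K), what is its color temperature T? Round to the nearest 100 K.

6200 K

ln(t − 10) = (243 + 305.0) / 138.5 = 3.9567.
t − 10 = e^3.9567 = 52.283, so t = 62.283.
T = 100·t = 6228 K → 6200 K to the nearest 100 K.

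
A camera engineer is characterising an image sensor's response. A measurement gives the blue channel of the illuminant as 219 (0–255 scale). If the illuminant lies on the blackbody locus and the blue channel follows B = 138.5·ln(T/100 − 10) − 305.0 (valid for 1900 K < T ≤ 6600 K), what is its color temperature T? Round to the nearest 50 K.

ln(t − 10) = (219 + 305.0) / 138.5 = 3.7834.
t − 10 = e^3.7834 = 43.965, so t = 53.965.
T = 100·t = 5396 K → 5400 K to the nearest 50 K.

5400 K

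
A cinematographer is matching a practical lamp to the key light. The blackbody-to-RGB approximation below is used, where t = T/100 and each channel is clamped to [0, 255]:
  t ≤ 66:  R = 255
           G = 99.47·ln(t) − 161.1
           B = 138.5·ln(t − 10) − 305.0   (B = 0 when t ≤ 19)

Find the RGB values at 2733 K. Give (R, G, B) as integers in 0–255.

t = 2733/100 = 27.33; the t ≤ 66 branch applies.
R = 255 by definition for t ≤ 66.
G = 99.47·ln 27.33 − 161.1 = 99.47·3.3080 − 161.1 = 167.945.
B = 138.5·ln(27.33 − 10) − 305.0 = 138.5·ln 17.33 − 305.0 = 138.5·2.8524 − 305.0 = 90.063.
Rounded: (255, 168, 90).

(255, 168, 90)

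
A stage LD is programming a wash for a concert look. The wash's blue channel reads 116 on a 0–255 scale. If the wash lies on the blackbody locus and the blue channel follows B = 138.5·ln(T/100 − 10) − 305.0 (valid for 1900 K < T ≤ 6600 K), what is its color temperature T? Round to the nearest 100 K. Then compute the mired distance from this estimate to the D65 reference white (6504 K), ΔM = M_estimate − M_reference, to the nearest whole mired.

+169 mireds

ln(t − 10) = (116 + 305.0) / 138.5 = 3.0397.
t − 10 = e^3.0397 = 20.899, so t = 30.899.
T = 100·t = 3090 K → 3100 K to the nearest 100 K.
M_estimate = 10⁶/3100 = 322.58; M_reference = 10⁶/6504 = 153.75.
ΔM = 322.58 − 153.75 = 168.83 → +169 mireds.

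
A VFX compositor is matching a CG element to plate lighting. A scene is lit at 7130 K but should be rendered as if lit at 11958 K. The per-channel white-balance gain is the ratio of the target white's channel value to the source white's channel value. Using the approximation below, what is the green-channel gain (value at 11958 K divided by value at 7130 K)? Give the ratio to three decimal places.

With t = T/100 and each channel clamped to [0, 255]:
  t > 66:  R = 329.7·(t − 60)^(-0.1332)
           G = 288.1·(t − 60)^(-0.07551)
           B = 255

0.882

At 7130 K (t = 71.3):
  G = 288.1·(71.3 − 60)^(-0.07551) = 288.1·11.3^(-0.07551) = 288.1·0.83269 = 239.897.
At 11958 K (t = 119.58):
  G = 288.1·(119.58 − 60)^(-0.07551) = 288.1·59.58^(-0.07551) = 288.1·0.73445 = 211.595.
Gain = 211.595 / 239.897 = 0.8820 → 0.882.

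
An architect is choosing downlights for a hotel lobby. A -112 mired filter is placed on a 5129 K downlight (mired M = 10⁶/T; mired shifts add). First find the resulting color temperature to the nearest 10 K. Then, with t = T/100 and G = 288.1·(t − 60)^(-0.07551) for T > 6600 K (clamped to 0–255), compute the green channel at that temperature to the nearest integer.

211

M_in = 10⁶/5129 = 194.97; M_out = 194.97 + (-112) = 82.97.
T_out = 10⁶/82.97 = 12052.6 K → 12050 K; t = 120.5.
G = 288.1·(120.5 − 60)^(-0.07551) = 288.1·60.5^(-0.07551) = 288.1·0.73360 = 211.350.
Rounded: 211.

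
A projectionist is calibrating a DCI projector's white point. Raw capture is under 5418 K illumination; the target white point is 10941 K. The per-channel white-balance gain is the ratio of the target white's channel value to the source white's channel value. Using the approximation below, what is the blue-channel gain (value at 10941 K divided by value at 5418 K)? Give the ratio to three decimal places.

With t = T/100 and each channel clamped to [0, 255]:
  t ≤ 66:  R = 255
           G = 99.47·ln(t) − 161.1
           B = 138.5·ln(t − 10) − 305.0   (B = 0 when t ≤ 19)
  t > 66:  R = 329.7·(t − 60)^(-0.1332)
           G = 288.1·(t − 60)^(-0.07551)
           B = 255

1.161

At 5418 K (t = 54.18):
  B = 138.5·ln(54.18 − 10) − 305.0 = 138.5·ln 44.18 − 305.0 = 138.5·3.7883 − 305.0 = 219.676.
At 10941 K (t = 109.41):
  B = 255 by definition for t > 66.
Gain = 255.000 / 219.676 = 1.1608 → 1.161.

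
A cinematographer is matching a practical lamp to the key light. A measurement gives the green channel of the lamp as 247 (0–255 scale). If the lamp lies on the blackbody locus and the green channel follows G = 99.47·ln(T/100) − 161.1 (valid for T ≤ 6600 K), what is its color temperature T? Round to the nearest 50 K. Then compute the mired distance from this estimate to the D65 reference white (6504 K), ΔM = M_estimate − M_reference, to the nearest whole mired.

+12 mireds

ln t = (247 + 161.1) / 99.47 = 4.1027.
t = e^4.1027 = 60.506.
T = 100·t = 6051 K → 6050 K to the nearest 50 K.
M_estimate = 10⁶/6050 = 165.29; M_reference = 10⁶/6504 = 153.75.
ΔM = 165.29 − 153.75 = 11.54 → +12 mireds.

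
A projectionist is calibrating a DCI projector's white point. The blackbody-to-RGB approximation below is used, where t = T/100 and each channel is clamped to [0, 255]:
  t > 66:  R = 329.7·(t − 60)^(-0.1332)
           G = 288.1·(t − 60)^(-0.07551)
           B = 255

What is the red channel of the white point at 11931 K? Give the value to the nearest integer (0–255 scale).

191

t = 11931/100 = 119.31; the t > 66 branch applies.
R = 329.7·(119.31 − 60)^(-0.1332) = 329.7·59.31^(-0.1332) = 329.7·0.58052 = 191.398.
Rounded: 191.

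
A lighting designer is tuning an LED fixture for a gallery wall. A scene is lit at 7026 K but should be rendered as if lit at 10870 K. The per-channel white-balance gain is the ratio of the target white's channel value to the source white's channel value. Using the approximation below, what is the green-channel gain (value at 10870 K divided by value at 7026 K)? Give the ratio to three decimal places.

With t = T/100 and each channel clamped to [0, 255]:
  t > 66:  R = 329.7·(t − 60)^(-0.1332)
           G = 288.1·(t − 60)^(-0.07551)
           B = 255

0.889

At 7026 K (t = 70.26):
  G = 288.1·(70.26 − 60)^(-0.07551) = 288.1·10.26^(-0.07551) = 288.1·0.83878 = 241.653.
At 10870 K (t = 108.7):
  G = 288.1·(108.7 − 60)^(-0.07551) = 288.1·48.7^(-0.07551) = 288.1·0.74572 = 214.841.
Gain = 214.841 / 241.653 = 0.8891 → 0.889.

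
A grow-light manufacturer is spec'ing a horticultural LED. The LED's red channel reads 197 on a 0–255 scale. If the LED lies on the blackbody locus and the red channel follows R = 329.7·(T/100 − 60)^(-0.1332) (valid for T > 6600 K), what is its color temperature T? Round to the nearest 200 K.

(t − 60)^(-0.1332) = 197/329.7 = 0.59751.
t − 60 = 0.59751^(1/-0.1332) = 0.59751^(-7.508) = 47.761, so t = 107.761.
T = 100·t = 10776 K → 10800 K to the nearest 200 K.

10800 K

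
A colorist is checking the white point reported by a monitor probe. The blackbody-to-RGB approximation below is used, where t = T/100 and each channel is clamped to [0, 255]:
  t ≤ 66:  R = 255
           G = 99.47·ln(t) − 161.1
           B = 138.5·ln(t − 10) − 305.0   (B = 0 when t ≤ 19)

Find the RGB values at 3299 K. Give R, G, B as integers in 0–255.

t = 3299/100 = 32.99; the t ≤ 66 branch applies.
R = 255 by definition for t ≤ 66.
G = 99.47·ln 32.99 − 161.1 = 99.47·3.4962 − 161.1 = 186.667.
B = 138.5·ln(32.99 − 10) − 305.0 = 138.5·ln 22.99 − 305.0 = 138.5·3.1351 − 305.0 = 129.206.
Rounded: (255, 187, 129).

R=255, G=187, B=129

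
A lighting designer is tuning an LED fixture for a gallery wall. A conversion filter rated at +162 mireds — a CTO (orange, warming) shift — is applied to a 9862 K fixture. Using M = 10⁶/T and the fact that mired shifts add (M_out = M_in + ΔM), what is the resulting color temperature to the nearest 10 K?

3800 K

M_in = 10⁶/9862 = 101.40 mireds.
M_out = 101.40 + (+162) = 263.40 mireds.
T_out = 10⁶/263.40 = 3796.5 K → 3800 K.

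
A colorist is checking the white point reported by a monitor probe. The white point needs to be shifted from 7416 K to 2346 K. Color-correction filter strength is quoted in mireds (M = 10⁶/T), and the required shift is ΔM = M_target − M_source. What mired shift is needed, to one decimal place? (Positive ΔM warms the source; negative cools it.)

M_source = 10⁶/7416 = 134.844; M_target = 10⁶/2346 = 426.257.
ΔM = 426.257 − 134.844 = 291.414 → +291.4 mireds, a warming shift.

+291.4 mireds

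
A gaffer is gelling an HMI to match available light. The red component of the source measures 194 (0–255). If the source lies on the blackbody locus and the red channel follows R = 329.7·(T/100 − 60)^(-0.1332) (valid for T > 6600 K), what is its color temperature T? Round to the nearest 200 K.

(t − 60)^(-0.1332) = 194/329.7 = 0.58841.
t − 60 = 0.58841^(1/-0.1332) = 0.58841^(-7.508) = 53.593, so t = 113.593.
T = 100·t = 11359 K → 11400 K to the nearest 200 K.

11400 K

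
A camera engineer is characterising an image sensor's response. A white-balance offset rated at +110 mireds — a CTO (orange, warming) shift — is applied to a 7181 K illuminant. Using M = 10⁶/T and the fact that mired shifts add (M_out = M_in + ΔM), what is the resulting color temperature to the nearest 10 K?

4010 K

M_in = 10⁶/7181 = 139.26 mireds.
M_out = 139.26 + (+110) = 249.26 mireds.
T_out = 10⁶/249.26 = 4011.9 K → 4010 K.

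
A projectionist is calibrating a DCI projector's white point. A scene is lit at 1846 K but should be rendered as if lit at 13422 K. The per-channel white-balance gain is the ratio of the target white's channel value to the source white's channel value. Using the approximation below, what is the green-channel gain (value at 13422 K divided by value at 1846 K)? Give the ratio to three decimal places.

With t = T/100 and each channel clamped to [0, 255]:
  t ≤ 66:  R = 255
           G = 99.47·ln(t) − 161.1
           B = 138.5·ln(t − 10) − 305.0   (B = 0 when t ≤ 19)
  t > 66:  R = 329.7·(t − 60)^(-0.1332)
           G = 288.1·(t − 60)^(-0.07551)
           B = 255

1.614

At 1846 K (t = 18.46):
  G = 99.47·ln 18.46 − 161.1 = 99.47·2.9156 − 161.1 = 128.915.
At 13422 K (t = 134.22):
  G = 288.1·(134.22 − 60)^(-0.07551) = 288.1·74.22^(-0.07551) = 288.1·0.72237 = 208.113.
Gain = 208.113 / 128.915 = 1.6143 → 1.614.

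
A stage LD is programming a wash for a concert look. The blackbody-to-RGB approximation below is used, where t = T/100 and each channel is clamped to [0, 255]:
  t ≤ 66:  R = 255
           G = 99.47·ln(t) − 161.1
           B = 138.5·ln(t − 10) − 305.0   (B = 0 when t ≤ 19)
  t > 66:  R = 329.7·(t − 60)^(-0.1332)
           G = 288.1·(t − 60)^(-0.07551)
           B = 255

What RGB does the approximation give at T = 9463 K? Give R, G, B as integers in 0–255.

R=206, G=220, B=255

t = 9463/100 = 94.63; the t > 66 branch applies.
R = 329.7·(94.63 − 60)^(-0.1332) = 329.7·34.63^(-0.1332) = 329.7·0.62366 = 205.619.
G = 288.1·(94.63 − 60)^(-0.07551) = 288.1·34.63^(-0.07551) = 288.1·0.76517 = 220.444.
B = 255 by definition for t > 66.
Rounded: (206, 220, 255).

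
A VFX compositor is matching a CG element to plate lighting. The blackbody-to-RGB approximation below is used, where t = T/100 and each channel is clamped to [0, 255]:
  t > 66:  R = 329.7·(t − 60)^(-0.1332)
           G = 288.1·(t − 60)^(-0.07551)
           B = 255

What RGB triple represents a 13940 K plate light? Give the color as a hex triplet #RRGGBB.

t = 13940/100 = 139.4; the t > 66 branch applies.
R = 329.7·(139.4 − 60)^(-0.1332) = 329.7·79.4^(-0.1332) = 329.7·0.55840 = 184.104.
G = 288.1·(139.4 − 60)^(-0.07551) = 288.1·79.4^(-0.07551) = 288.1·0.71869 = 207.056.
B = 255 by definition for t > 66.
Rounded: (184, 207, 255).
In hex: #B8CFFF.

#B8CFFF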